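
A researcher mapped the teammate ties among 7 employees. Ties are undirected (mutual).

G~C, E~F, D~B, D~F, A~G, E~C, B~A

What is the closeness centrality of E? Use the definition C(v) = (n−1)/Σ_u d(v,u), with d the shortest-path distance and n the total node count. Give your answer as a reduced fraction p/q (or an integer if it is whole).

1/2

Distances from E: A:3, B:3, C:1, D:2, F:1, G:2. Sum = 12.
n = 7, so closeness = 6/12 = 1/2.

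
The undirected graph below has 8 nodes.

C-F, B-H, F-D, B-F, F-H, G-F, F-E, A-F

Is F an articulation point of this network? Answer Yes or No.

Yes

Removing F leaves {E} with no path to {D}, so the network splits into 6 components. F is a cut vertex.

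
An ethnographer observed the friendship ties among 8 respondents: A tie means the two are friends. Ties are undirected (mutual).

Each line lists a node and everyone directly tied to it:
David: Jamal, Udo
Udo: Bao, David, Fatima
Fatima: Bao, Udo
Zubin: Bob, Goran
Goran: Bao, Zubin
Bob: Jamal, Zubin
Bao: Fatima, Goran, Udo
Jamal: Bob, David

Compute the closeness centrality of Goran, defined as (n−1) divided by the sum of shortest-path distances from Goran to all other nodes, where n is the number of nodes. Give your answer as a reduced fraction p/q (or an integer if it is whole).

Distances from Goran: Bao:1, Bob:2, David:3, Fatima:2, Jamal:3, Udo:2, Zubin:1. Sum = 14.
n = 8, so closeness = 7/14 = 1/2.

1/2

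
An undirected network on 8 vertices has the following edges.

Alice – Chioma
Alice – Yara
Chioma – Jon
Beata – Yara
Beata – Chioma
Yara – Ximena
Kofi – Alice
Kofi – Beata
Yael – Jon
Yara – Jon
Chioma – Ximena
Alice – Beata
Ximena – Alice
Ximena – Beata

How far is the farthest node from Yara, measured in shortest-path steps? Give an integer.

2

Distances from Yara: Alice:1, Beata:1, Chioma:2, Jon:1, Kofi:2, Ximena:1, Yael:2.
The largest is 2 (to Kofi, Chioma, and Yael), so the eccentricity of Yara is 2.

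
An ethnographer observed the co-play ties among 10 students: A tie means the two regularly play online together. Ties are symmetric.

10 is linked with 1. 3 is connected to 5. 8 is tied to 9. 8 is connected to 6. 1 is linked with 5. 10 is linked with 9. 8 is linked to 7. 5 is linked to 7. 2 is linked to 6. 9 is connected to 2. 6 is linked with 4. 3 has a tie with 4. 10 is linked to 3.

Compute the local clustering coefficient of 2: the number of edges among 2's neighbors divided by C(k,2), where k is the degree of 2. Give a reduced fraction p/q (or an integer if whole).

0

2's neighbors: 6 and 9 (k = 2).
Possible neighbor pairs: C(2,2) = 1. Edges among them: none → e = 0.
Clustering(2) = 0/1.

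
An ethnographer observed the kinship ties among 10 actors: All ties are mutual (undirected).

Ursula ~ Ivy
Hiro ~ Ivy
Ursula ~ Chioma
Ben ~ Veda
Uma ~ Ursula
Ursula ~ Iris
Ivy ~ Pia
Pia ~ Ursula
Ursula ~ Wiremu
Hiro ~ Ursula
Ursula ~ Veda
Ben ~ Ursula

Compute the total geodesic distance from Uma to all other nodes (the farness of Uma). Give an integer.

Distances from Uma: Ben:2, Chioma:2, Hiro:2, Iris:2, Ivy:2, Pia:2, Ursula:1, Veda:2, Wiremu:2.
Sum = 2 + 2 + 2 + 2 + 2 + 2 + 1 + 2 + 2 = 17.

17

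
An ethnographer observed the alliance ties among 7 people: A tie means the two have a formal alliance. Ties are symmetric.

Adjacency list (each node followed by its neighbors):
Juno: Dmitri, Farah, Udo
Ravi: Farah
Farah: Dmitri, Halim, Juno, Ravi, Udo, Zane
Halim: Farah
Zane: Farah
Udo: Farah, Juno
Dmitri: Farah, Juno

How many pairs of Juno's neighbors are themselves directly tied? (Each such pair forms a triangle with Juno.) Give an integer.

Juno's neighbors: Dmitri, Farah, and Udo.
Neighbor pairs that are themselves tied: Juno–Dmitri–Farah; Juno–Farah–Udo. Each forms one triangle with Juno, for 2 in total.

2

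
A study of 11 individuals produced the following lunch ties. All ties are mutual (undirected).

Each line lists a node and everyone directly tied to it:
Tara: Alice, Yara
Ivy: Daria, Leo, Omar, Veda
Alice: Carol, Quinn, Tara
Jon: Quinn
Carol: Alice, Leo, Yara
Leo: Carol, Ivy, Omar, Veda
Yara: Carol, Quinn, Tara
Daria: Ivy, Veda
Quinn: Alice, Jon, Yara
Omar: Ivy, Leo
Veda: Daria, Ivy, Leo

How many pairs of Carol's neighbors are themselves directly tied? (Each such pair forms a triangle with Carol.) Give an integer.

Carol's neighbors are Alice, Leo, and Yara, but none of them are tied to each other, so no triangle contains Carol.

0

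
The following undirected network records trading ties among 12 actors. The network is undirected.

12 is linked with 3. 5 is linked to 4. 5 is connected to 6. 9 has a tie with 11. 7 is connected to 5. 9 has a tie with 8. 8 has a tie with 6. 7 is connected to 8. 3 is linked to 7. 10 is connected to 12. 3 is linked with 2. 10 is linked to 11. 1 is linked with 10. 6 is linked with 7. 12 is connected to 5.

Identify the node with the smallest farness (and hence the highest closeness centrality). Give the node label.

Farness (sum of distances to all others) for each node — 1:34, 2:33, 3:23, 4:32, 5:22, 6:24, 7:22, 8:25, 9:28, 10:24, 11:28, 12:21.
The smallest farness is 21, for 12, so 12 has the highest closeness.

12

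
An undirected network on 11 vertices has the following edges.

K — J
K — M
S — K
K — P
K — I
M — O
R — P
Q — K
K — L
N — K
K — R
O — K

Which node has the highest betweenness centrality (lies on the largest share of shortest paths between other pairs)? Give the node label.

Unnormalized betweenness of each node: I:0, J:0, K:43, L:0, M:0, N:0, O:0, P:0, Q:0, R:0, S:0.
K has the largest value, 43, making it the main broker — the node through which the most shortest paths run.

K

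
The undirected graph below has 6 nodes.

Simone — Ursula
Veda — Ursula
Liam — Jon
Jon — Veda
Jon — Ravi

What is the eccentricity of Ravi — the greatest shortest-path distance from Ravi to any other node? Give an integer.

4

Distances from Ravi: Jon:1, Liam:2, Simone:4, Ursula:3, Veda:2.
The largest is 4 (to Simone), so the eccentricity of Ravi is 4.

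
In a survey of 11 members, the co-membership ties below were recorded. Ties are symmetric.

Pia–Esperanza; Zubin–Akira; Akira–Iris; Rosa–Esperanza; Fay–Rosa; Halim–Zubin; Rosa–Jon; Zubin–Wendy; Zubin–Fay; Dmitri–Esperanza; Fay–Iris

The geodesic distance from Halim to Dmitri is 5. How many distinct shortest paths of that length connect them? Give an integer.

The shortest distance is 5, and the only length-5 path is Halim–Zubin–Fay–Rosa–Esperanza–Dmitri. So there is exactly 1 shortest path.

1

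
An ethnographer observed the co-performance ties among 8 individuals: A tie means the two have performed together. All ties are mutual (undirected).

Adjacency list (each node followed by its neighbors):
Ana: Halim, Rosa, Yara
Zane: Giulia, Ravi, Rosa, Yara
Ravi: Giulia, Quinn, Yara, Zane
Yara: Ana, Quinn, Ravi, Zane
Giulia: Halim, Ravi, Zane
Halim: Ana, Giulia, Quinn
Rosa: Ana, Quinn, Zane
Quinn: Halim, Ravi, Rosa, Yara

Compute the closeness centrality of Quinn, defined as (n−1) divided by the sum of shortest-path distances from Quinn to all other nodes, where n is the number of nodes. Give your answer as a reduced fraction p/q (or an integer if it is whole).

7/10

Distances from Quinn: Ana:2, Giulia:2, Halim:1, Ravi:1, Rosa:1, Yara:1, Zane:2. Sum = 10.
n = 8, so closeness = 7/10.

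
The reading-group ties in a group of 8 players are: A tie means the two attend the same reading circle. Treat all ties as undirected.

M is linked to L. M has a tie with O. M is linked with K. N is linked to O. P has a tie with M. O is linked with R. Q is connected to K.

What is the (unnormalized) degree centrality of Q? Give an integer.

Q is directly tied to K. That is 1 neighbor, so the degree of Q is 1.

1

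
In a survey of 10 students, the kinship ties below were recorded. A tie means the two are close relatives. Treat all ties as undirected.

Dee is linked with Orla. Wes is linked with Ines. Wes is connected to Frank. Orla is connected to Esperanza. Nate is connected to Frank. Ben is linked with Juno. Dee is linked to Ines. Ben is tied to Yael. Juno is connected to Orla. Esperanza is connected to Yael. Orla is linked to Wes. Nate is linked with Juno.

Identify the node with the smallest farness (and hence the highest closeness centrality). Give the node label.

Farness (sum of distances to all others) for each node — Ben:21, Dee:20, Esperanza:19, Frank:21, Ines:23, Juno:16, Nate:20, Orla:14, Wes:17, Yael:23.
The smallest farness is 14, for Orla, so Orla has the highest closeness.

Orla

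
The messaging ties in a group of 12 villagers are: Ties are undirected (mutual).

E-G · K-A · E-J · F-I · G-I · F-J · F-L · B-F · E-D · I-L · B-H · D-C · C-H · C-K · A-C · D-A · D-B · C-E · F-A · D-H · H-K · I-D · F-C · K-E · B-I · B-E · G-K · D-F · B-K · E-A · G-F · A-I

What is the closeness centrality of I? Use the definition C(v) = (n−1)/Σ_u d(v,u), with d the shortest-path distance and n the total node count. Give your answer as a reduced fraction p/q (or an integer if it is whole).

Distances from I: A:1, B:1, C:2, D:1, E:2, F:1, G:1, H:2, J:2, K:2, L:1. Sum = 16.
n = 12, so closeness = 11/16.

11/16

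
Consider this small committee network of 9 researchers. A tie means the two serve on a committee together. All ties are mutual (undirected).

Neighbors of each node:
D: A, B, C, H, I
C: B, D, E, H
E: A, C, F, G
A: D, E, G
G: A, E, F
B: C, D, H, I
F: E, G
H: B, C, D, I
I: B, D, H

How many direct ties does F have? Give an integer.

F is directly tied to E and G. That is 2 neighbors, so the degree of F is 2.

2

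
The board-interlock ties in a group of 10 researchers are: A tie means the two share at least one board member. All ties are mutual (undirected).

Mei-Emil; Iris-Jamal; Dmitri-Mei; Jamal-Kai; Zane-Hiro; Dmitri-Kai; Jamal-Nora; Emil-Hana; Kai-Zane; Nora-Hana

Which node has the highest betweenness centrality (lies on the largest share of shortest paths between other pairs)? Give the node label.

Kai

Unnormalized betweenness of each node: Dmitri:8, Emil:3, Hana:4, Hiro:0, Iris:0, Jamal:15, Kai:19, Mei:5, Nora:7, Zane:8.
Kai has the largest value, 19, making it the main broker — the node through which the most shortest paths run.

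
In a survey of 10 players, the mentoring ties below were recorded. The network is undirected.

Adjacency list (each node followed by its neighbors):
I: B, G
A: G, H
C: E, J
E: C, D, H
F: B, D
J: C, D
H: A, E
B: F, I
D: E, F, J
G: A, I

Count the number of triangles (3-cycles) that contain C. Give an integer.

0

C's neighbors are E and J, but none of them are tied to each other, so no triangle contains C.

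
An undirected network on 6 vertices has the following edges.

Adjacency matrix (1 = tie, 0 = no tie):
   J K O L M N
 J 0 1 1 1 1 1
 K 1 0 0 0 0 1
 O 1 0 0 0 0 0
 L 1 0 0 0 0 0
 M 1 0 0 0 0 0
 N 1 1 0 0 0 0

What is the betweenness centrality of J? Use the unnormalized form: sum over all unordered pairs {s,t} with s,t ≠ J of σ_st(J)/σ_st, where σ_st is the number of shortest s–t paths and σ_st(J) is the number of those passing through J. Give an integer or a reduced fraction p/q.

Pairs whose geodesics pass through J — K–O: 1; K–L: 1; K–M: 1; O–L: 1; O–M: 1; O–N: 1; L–M: 1; L–N: 1; M–N: 1.
All other pairs contribute 0.
Summing the contributions gives betweenness(J) = 9.

9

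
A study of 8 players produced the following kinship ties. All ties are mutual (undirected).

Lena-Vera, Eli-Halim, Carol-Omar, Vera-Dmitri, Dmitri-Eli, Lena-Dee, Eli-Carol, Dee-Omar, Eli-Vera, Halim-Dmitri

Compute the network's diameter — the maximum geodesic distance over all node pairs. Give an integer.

Eccentricity of each node (its greatest distance to any other): Carol:3, Dee:4, Dmitri:3, Eli:3, Halim:4, Lena:3, Omar:3, Vera:3.
The maximum eccentricity is 4, realized for instance by the pair Dee–Halim via Dee – Lena – Vera – Dmitri – Halim. So the diameter is 4.

4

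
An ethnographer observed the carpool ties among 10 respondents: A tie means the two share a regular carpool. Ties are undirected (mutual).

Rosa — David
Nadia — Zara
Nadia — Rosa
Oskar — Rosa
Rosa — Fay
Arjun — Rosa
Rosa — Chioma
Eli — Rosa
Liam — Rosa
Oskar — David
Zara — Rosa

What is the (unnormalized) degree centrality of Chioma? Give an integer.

1

Chioma is directly tied to Rosa. That is 1 neighbor, so the degree of Chioma is 1.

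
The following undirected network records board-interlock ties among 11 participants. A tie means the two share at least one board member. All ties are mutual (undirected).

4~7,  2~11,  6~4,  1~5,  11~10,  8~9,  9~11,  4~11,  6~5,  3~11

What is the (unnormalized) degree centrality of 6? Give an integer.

2

6 is directly tied to 4 and 5. That is 2 neighbors, so the degree of 6 is 2.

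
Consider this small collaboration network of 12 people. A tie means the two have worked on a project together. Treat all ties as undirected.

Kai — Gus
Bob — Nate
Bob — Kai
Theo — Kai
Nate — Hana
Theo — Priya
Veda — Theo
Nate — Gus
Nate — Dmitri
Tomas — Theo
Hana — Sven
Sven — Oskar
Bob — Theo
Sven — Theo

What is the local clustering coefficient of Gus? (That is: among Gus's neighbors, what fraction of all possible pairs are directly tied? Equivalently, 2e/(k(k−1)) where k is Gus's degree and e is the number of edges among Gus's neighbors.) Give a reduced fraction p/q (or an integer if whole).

0

Gus's neighbors: Kai and Nate (k = 2).
Possible neighbor pairs: C(2,2) = 1. Edges among them: none → e = 0.
Clustering(Gus) = 0/1.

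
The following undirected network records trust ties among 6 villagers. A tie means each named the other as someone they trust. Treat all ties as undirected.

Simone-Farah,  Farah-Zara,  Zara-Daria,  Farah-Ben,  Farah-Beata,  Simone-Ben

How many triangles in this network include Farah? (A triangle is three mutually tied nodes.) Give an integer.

1

Farah's neighbors: Beata, Ben, Simone, and Zara.
Neighbor pairs that are themselves tied: Farah–Ben–Simone. Each forms one triangle with Farah, for 1 in total.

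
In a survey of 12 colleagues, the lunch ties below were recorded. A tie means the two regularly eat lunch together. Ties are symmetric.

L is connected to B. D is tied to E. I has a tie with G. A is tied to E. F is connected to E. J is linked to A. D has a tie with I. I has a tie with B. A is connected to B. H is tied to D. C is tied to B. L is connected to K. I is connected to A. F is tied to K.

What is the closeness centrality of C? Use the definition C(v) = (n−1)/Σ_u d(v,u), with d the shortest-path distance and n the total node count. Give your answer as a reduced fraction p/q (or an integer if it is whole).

11/30

Distances from C: A:2, B:1, D:3, E:3, F:4, G:3, H:4, I:2, J:3, K:3, L:2. Sum = 30.
n = 12, so closeness = 11/30.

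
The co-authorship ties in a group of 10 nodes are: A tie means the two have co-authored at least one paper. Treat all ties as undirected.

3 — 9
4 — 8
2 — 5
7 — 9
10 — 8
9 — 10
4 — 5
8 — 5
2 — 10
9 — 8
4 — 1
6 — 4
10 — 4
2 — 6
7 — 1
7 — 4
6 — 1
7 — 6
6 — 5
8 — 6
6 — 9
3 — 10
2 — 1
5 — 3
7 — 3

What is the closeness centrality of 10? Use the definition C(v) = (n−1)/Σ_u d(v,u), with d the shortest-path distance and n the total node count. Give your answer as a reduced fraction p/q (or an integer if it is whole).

9/13

Distances from 10: 1:2, 2:1, 3:1, 4:1, 5:2, 6:2, 7:2, 8:1, 9:1. Sum = 13.
n = 10, so closeness = 9/13.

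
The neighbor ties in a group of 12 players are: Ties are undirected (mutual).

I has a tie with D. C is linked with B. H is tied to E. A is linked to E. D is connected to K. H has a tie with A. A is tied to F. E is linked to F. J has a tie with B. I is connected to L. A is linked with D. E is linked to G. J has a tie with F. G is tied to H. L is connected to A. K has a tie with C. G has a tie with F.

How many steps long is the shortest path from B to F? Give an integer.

One shortest route is B – J – F, which uses 2 edges, and B and F are not directly tied, so nothing shorter exists. So d(B,F) = 2.

2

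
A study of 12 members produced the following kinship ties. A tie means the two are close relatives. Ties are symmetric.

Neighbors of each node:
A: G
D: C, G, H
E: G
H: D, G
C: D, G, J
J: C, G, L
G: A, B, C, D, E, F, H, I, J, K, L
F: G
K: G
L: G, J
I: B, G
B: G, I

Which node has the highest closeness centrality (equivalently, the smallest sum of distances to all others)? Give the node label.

G

Farness (sum of distances to all others) for each node — A:21, B:20, C:19, D:19, E:21, F:21, G:11, H:20, I:20, J:19, K:21, L:20.
The smallest farness is 11, for G, so G has the highest closeness.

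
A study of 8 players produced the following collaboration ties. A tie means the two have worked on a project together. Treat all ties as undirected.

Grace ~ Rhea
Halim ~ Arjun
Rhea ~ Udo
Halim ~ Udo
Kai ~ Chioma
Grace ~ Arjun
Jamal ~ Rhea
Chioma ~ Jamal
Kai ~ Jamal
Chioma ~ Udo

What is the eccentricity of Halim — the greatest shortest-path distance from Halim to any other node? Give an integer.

Distances from Halim: Arjun:1, Chioma:2, Grace:2, Jamal:3, Kai:3, Rhea:2, Udo:1.
The largest is 3 (to Jamal and Kai), so the eccentricity of Halim is 3.

3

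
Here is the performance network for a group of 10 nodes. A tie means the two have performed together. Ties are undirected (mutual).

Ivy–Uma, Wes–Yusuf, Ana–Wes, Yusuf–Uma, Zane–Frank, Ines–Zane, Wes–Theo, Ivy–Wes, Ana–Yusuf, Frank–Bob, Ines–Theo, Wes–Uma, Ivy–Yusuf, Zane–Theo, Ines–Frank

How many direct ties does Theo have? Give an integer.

Theo is directly tied to Ines, Wes, and Zane. That is 3 neighbors, so the degree of Theo is 3.

3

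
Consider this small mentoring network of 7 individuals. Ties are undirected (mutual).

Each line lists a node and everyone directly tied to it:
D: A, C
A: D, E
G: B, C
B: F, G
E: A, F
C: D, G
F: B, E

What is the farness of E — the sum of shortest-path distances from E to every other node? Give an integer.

12

Distances from E: A:1, B:2, C:3, D:2, F:1, G:3.
Sum = 1 + 2 + 3 + 2 + 1 + 3 = 12.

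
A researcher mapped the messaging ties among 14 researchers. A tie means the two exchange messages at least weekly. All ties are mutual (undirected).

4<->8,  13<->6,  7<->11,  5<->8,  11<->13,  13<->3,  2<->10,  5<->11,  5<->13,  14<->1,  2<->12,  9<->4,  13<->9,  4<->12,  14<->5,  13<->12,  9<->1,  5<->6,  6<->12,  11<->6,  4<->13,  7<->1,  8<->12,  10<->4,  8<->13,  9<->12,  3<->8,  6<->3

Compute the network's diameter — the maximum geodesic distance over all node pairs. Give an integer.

Eccentricity of each node (its greatest distance to any other): 1:3, 2:4, 3:3, 4:3, 5:3, 6:3, 7:4, 8:3, 9:2, 10:4, 11:3, 12:3, 13:2, 14:4.
The maximum eccentricity is 4, realized for instance by the pair 7–10 via 7 – 11 – 13 – 4 – 10. So the diameter is 4.

4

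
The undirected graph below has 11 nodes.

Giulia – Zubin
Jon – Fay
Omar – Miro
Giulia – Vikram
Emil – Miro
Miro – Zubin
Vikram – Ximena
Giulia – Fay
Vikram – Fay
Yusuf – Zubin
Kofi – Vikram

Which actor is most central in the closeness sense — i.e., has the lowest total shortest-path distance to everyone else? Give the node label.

Giulia

Farness (sum of distances to all others) for each node — Emil:34, Fay:23, Giulia:19, Jon:32, Kofi:31, Miro:25, Omar:34, Vikram:22, Ximena:31, Yusuf:29, Zubin:20.
The smallest farness is 19, for Giulia, so Giulia has the highest closeness.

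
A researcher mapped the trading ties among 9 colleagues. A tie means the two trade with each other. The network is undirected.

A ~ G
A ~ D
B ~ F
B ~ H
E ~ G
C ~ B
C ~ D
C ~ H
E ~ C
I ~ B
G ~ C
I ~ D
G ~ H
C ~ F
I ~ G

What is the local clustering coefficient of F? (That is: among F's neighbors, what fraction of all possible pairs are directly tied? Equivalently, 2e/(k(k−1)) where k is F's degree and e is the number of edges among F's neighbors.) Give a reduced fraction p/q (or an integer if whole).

1

F's neighbors: B and C (k = 2).
Possible neighbor pairs: C(2,2) = 1. Edges among them: B–C → e = 1.
Clustering(F) = 1/1.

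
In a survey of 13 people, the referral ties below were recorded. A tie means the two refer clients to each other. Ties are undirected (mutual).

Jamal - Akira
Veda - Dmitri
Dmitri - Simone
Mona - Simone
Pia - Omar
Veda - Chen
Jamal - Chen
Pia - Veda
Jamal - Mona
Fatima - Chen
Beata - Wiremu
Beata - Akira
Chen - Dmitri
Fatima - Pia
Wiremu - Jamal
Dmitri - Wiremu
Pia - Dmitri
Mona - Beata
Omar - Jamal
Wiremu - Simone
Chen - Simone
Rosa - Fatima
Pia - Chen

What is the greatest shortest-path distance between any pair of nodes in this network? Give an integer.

Eccentricity of each node (its greatest distance to any other): Akira:4, Beata:5, Chen:3, Dmitri:3, Fatima:4, Jamal:3, Mona:4, Omar:3, Pia:3, Rosa:5, Simone:3, Veda:3, Wiremu:4.
The maximum eccentricity is 5, realized for instance by the pair Rosa–Beata via Rosa – Fatima – Chen – Jamal – Akira – Beata. So the diameter is 5.

5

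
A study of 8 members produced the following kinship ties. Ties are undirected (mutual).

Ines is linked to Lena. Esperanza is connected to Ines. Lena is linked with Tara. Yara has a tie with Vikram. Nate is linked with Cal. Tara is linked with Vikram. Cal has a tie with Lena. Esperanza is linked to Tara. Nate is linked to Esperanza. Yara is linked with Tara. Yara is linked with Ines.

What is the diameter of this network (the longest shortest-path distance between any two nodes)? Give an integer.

3

Eccentricity of each node (its greatest distance to any other): Cal:3, Esperanza:2, Ines:2, Lena:2, Nate:3, Tara:2, Vikram:3, Yara:3.
The maximum eccentricity is 3, realized for instance by the pair Cal–Vikram via Cal – Lena – Tara – Vikram. So the diameter is 3.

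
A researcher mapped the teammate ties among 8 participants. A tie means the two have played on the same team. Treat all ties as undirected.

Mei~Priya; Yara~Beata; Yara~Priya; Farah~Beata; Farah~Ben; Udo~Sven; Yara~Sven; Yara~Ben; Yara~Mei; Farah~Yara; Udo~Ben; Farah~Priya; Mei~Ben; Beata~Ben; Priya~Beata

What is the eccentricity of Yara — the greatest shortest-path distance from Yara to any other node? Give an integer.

2

Distances from Yara: Beata:1, Ben:1, Farah:1, Mei:1, Priya:1, Sven:1, Udo:2.
The largest is 2 (to Udo), so the eccentricity of Yara is 2.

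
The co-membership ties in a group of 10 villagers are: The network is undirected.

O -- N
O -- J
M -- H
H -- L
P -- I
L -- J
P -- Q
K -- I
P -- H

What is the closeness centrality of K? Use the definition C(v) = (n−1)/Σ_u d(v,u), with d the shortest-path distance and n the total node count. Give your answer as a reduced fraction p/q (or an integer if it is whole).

9/35

Distances from K: H:3, I:1, J:5, L:4, M:4, N:7, O:6, P:2, Q:3. Sum = 35.
n = 10, so closeness = 9/35.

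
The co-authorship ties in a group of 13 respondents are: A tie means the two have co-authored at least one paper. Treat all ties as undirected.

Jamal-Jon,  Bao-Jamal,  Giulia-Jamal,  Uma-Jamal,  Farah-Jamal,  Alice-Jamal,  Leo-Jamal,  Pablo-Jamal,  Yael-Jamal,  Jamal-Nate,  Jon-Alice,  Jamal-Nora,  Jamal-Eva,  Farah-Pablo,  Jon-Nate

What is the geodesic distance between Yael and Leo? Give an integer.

2

One shortest route is Yael – Jamal – Leo, which uses 2 edges, and Yael and Leo are not directly tied, so nothing shorter exists. So d(Yael,Leo) = 2.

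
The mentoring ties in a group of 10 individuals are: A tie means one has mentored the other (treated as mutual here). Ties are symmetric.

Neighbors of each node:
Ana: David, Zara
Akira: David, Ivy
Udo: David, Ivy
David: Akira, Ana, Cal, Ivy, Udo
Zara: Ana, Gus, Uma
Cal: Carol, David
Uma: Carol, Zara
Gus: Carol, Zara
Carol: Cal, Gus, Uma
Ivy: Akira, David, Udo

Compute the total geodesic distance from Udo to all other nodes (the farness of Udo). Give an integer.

22

Distances from Udo: Akira:2, Ana:2, Cal:2, Carol:3, David:1, Gus:4, Ivy:1, Uma:4, Zara:3.
Sum = 2 + 2 + 2 + 3 + 1 + 4 + 1 + 4 + 3 = 22.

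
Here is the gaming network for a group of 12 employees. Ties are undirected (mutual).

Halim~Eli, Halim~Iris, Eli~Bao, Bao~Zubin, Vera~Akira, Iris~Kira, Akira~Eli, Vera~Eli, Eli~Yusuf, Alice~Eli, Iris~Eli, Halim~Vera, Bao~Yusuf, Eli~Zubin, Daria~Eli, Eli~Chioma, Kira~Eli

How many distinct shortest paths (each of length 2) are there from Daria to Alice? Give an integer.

1

The shortest distance is 2, and the only length-2 path is Daria–Eli–Alice. So there is exactly 1 shortest path.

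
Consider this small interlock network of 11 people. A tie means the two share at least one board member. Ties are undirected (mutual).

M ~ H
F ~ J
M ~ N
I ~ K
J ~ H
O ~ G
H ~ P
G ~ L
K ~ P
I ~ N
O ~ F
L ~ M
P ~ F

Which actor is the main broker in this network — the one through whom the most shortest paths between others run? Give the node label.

M

Unnormalized betweenness of each node: F:28/3, G:4, H:59/6, I:17/6, J:11/6, K:5, L:6, M:14, N:29/6, O:5, P:34/3.
M has the largest value, 14, making it the main broker — the node through which the most shortest paths run.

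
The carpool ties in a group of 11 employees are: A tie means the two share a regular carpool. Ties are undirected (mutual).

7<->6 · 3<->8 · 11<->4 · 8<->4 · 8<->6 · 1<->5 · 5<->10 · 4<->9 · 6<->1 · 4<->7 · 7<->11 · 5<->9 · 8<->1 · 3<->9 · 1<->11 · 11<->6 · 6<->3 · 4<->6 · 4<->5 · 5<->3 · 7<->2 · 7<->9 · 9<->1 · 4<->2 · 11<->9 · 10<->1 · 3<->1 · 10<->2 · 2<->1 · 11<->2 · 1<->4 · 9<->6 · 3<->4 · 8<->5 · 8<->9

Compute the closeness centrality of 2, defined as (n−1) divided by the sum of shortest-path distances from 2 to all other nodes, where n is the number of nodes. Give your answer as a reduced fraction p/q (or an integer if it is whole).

Distances from 2: 1:1, 3:2, 4:1, 5:2, 6:2, 7:1, 8:2, 9:2, 10:1, 11:1. Sum = 15.
n = 11, so closeness = 10/15 = 2/3.

2/3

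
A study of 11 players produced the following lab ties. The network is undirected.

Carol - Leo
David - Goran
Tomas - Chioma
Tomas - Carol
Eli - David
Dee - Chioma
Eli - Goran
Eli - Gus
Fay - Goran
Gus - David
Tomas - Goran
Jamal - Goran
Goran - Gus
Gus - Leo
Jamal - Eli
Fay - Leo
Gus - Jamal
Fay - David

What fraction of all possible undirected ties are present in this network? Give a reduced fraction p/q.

18/55

There are 18 edges and 11 nodes, so the maximum possible is C(11,2) = 55.
Density = 18/55.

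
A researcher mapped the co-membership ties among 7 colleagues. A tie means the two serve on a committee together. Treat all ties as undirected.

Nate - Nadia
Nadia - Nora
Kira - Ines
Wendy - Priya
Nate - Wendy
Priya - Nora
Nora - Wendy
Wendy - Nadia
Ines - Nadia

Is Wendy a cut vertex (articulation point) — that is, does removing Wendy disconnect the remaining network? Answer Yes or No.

Even without Wendy, every remaining node can still reach every other (the residual graph is connected), so Wendy is not a cut vertex.

No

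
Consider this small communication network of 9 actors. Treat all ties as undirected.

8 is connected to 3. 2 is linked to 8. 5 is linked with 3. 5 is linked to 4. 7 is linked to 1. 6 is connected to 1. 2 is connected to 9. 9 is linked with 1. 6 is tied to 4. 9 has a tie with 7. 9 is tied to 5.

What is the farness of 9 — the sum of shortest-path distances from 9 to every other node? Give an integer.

12

Distances from 9: 1:1, 2:1, 3:2, 4:2, 5:1, 6:2, 7:1, 8:2.
Sum = 1 + 1 + 2 + 2 + 1 + 2 + 1 + 2 = 12.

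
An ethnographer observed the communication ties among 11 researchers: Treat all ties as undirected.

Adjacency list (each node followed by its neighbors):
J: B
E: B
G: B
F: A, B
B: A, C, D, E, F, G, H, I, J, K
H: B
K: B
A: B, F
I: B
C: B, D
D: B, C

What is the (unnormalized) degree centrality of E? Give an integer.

E is directly tied to B. That is 1 neighbor, so the degree of E is 1.

1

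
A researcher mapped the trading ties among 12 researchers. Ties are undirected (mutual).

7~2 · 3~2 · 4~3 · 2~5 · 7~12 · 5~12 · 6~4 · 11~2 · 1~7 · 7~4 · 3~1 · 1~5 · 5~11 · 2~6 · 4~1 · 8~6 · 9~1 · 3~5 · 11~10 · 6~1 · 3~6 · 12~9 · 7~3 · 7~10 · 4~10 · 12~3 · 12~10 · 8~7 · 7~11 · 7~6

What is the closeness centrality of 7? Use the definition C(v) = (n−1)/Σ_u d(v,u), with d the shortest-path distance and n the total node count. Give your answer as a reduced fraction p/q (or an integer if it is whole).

Distances from 7: 1:1, 2:1, 3:1, 4:1, 5:2, 6:1, 8:1, 9:2, 10:1, 11:1, 12:1. Sum = 13.
n = 12, so closeness = 11/13.

11/13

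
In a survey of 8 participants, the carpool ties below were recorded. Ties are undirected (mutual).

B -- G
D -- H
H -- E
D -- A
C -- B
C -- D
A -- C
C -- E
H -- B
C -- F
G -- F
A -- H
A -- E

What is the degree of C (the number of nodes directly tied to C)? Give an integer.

5

C is directly tied to A, B, D, E, and F. That is 5 neighbors, so the degree of C is 5.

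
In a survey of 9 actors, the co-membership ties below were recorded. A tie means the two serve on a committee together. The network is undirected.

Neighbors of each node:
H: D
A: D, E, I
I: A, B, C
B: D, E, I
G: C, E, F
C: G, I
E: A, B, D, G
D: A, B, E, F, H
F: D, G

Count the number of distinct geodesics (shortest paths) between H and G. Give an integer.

The shortest distance is 3. The length-3 paths are: H–D–F–G; H–D–E–G.
That gives 2 distinct shortest paths.

2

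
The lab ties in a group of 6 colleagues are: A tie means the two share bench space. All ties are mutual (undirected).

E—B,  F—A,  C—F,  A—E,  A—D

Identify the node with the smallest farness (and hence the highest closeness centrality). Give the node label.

A

Farness (sum of distances to all others) for each node — A:7, B:13, C:13, D:11, E:9, F:9.
The smallest farness is 7, for A, so A has the highest closeness.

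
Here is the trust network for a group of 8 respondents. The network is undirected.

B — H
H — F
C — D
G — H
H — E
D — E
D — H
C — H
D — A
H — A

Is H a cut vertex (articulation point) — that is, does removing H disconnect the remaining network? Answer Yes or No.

Removing H leaves {A, C, D, and E} with no path to {B}, so the network splits into 4 components. H is a cut vertex.

Yes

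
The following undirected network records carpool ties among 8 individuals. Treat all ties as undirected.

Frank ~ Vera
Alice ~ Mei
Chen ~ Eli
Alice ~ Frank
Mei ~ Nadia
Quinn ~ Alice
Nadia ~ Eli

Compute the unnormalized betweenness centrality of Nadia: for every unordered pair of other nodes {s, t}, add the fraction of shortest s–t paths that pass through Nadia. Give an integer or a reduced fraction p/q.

Pairs whose geodesics pass through Nadia — Quinn–Eli: 1; Quinn–Chen: 1; Eli–Mei: 1; Eli–Alice: 1; Eli–Frank: 1; Eli–Vera: 1; Mei–Chen: 1; Alice–Chen: 1; Frank–Chen: 1; Chen–Vera: 1.
All other pairs contribute 0.
Summing the contributions gives betweenness(Nadia) = 10.

10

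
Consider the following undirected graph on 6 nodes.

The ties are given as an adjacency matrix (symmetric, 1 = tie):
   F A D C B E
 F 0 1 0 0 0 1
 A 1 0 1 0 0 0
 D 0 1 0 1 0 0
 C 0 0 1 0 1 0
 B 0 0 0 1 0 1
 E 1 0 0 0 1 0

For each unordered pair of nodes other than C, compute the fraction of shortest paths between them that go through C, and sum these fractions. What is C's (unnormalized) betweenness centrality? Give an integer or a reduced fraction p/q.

2

Pairs whose geodesics pass through C — A–B: 1/2; D–B: 1; D–E: 1/2.
All other pairs contribute 0.
Summing the contributions gives betweenness(C) = 2.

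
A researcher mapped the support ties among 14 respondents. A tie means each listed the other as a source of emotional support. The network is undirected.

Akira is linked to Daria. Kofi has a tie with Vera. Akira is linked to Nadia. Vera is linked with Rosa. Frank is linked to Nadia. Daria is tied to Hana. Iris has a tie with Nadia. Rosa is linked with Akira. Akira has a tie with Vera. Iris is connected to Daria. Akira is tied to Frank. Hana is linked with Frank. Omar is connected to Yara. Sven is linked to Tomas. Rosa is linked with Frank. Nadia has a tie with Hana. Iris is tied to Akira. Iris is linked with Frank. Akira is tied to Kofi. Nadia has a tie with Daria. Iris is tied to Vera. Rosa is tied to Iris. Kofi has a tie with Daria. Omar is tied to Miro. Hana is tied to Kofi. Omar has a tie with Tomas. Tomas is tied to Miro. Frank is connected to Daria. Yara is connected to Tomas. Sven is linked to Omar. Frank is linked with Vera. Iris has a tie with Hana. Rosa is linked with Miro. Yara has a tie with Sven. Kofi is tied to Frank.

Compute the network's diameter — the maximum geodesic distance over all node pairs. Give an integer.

5

Eccentricity of each node (its greatest distance to any other): Akira:4, Daria:5, Frank:4, Hana:5, Iris:4, Kofi:5, Miro:3, Nadia:5, Omar:4, Rosa:3, Sven:5, Tomas:4, Vera:4, Yara:5.
The maximum eccentricity is 5, realized for instance by the pair Yara–Nadia via Yara – Omar – Miro – Rosa – Frank – Nadia. So the diameter is 5.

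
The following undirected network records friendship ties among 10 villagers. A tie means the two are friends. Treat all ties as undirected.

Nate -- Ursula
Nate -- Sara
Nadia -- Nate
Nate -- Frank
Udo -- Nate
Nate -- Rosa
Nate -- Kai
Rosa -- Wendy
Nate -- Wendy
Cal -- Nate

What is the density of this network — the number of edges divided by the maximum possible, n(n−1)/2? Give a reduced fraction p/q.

2/9

There are 10 edges and 10 nodes, so the maximum possible is C(10,2) = 45.
Density = 10/45 = 2/9.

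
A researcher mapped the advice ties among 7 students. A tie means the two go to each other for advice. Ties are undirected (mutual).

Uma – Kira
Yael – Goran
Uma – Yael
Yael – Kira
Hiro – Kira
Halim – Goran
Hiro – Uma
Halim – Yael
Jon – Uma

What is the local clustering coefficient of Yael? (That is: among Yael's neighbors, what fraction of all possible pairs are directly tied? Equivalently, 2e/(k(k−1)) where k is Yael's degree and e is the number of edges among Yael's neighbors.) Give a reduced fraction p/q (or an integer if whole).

1/3

Yael's neighbors: Goran, Halim, Kira, and Uma (k = 4).
Possible neighbor pairs: C(4,2) = 6. Edges among them: Goran–Halim, Kira–Uma → e = 2.
Clustering(Yael) = 2/6 = 1/3.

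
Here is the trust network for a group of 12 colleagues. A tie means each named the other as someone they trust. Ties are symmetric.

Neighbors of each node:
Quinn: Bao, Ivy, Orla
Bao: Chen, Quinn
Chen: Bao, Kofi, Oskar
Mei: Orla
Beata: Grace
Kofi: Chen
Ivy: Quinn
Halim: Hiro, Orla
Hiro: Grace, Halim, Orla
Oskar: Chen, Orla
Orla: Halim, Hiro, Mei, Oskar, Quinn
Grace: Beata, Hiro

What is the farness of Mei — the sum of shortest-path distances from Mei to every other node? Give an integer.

29

Distances from Mei: Bao:3, Beata:4, Chen:3, Grace:3, Halim:2, Hiro:2, Ivy:3, Kofi:4, Orla:1, Oskar:2, Quinn:2.
Sum = 3 + 4 + 3 + 3 + 2 + 2 + 3 + 4 + 1 + 2 + 2 = 29.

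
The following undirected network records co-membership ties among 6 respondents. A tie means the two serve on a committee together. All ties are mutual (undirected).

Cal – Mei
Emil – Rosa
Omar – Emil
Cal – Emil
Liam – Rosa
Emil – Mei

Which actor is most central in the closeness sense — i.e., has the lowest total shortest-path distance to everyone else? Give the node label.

Emil

Farness (sum of distances to all others) for each node — Cal:9, Emil:6, Liam:12, Mei:9, Omar:10, Rosa:8.
The smallest farness is 6, for Emil, so Emil has the highest closeness.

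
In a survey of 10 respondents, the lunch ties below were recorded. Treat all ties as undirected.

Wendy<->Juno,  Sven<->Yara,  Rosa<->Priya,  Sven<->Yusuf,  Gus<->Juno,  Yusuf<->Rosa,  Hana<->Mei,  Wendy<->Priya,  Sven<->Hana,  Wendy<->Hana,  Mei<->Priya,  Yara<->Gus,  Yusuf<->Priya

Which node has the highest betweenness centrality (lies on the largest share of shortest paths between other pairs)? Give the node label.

Sven

Unnormalized betweenness of each node: Gus:2, Hana:17/3, Juno:25/6, Mei:5/6, Priya:17/2, Rosa:0, Sven:55/6, Wendy:9, Yara:23/6, Yusuf:29/6.
Sven has the largest value, 55/6, making it the main broker — the node through which the most shortest paths run.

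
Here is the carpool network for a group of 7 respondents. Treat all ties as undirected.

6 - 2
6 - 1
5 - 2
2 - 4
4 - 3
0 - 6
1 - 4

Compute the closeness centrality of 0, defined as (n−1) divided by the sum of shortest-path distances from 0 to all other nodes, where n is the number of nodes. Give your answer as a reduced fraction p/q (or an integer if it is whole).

2/5

Distances from 0: 1:2, 2:2, 3:4, 4:3, 5:3, 6:1. Sum = 15.
n = 7, so closeness = 6/15 = 2/5.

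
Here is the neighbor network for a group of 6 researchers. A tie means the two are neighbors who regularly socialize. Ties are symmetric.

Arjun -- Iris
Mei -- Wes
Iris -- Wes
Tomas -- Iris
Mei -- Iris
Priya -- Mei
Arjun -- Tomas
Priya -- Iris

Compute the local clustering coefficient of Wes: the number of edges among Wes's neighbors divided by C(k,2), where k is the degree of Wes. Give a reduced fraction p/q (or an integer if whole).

Wes's neighbors: Iris and Mei (k = 2).
Possible neighbor pairs: C(2,2) = 1. Edges among them: Iris–Mei → e = 1.
Clustering(Wes) = 1/1.

1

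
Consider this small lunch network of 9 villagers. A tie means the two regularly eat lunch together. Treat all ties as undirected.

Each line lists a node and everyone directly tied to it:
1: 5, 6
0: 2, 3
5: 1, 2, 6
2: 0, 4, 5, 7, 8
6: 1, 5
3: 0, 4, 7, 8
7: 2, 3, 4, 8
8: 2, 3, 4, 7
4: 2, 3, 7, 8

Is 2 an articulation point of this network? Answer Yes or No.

Yes

Removing 2 leaves {0, 3, 4, 7, and 8} with no path to {1, 5, and 6}, so the network splits into 2 components. 2 is a cut vertex.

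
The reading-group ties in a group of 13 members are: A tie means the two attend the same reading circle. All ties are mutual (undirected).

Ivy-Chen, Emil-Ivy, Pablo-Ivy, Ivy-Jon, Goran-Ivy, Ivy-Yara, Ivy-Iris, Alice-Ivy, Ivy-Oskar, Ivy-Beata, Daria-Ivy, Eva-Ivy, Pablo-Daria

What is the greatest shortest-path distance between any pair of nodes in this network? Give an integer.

2

Eccentricity of each node (its greatest distance to any other): Alice:2, Beata:2, Chen:2, Daria:2, Emil:2, Eva:2, Goran:2, Iris:2, Ivy:1, Jon:2, Oskar:2, Pablo:2, Yara:2.
The maximum eccentricity is 2, realized for instance by the pair Eva–Oskar via Eva – Ivy – Oskar. So the diameter is 2.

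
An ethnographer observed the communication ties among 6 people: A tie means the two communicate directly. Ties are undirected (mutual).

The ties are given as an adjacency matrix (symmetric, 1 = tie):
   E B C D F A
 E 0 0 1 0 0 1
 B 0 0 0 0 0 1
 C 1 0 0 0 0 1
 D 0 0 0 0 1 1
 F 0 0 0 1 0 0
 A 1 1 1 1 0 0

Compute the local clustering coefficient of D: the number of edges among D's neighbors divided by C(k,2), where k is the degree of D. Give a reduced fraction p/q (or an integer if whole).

0

D's neighbors: A and F (k = 2).
Possible neighbor pairs: C(2,2) = 1. Edges among them: none → e = 0.
Clustering(D) = 0/1.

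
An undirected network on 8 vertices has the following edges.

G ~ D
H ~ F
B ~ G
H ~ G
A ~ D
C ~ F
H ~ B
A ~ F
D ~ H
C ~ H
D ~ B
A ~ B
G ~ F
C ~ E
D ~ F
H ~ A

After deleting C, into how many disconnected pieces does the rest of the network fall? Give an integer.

2

Without C, the remaining ties split the others into: {E}; {A, B, D, F, G, H}.
That's 2 separate components.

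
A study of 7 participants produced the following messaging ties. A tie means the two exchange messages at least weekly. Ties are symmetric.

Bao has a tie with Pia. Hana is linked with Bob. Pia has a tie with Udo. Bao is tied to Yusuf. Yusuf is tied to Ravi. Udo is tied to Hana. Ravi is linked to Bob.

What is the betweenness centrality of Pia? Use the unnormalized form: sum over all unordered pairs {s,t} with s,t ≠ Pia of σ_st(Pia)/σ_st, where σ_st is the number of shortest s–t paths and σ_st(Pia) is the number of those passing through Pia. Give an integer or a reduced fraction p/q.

Pairs whose geodesics pass through Pia — Yusuf–Udo: 1; Bao–Udo: 1; Bao–Hana: 1.
All other pairs contribute 0.
Summing the contributions gives betweenness(Pia) = 3.

3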